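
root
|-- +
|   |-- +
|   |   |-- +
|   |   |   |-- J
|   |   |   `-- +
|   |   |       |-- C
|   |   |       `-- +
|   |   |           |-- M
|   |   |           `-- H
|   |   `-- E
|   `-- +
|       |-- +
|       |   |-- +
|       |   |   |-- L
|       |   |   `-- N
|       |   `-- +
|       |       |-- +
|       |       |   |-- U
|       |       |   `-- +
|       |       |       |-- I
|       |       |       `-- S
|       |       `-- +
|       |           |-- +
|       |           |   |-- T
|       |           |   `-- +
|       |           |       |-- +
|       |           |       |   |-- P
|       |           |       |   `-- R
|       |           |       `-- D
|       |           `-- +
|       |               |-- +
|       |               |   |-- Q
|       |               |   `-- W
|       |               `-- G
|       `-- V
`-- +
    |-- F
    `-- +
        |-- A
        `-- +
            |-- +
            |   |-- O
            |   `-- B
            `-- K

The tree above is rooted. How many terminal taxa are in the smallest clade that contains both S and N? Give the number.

The MRCA of S and N is the node subtending ((L,N),((U,(I,S)),((T,((P,R),D)),((Q,W),G)))).
That clade contains 12 terminal taxa: D, G, I, L, N, P, Q, R, S, T, U, W.

12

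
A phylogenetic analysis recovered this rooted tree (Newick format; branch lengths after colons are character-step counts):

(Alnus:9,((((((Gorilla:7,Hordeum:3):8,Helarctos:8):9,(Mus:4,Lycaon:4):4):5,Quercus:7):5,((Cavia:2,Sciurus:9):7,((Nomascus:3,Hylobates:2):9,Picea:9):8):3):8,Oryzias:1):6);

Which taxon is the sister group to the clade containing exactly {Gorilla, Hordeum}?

Helarctos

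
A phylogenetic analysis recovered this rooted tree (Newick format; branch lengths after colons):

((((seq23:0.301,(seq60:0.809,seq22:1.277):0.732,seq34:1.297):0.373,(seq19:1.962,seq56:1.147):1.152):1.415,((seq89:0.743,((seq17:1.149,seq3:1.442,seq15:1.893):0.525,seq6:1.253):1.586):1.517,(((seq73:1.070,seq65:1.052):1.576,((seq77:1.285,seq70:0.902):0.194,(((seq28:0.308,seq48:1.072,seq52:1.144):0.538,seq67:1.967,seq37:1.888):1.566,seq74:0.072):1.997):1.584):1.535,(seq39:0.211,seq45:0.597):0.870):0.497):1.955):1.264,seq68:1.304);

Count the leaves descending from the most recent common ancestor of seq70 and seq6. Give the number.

17

The MRCA of seq70 and seq6 is the node subtending ((seq89,((seq17,seq3,seq15),seq6)),(((seq73,seq65),((seq77,seq70),(((seq28,seq48,seq52),seq67,seq37),seq74))),(seq39,seq45))).
That clade contains 17 terminal taxa: seq15, seq17, seq28, seq3, seq37, seq39, seq45, seq48, seq52, seq6, seq65, seq67, seq70, seq73, seq74, seq77, seq89.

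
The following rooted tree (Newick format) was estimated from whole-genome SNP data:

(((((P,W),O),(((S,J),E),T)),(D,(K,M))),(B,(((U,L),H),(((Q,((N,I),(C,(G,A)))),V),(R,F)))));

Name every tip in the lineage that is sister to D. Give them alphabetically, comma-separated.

K, M

D attaches to the tree at the node subtending (D,(K,M)).
The other lineage descending from that same node — the sister group — is (K,M); its 2 tips in alphabetical order are the answer.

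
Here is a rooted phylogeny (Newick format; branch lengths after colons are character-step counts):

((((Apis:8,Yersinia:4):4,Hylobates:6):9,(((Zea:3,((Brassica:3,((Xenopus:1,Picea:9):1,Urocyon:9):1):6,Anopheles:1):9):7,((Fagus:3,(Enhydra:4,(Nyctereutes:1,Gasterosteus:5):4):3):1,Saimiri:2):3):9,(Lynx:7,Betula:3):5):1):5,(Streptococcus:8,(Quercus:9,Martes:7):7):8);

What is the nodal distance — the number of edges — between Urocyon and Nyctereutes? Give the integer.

10

The MRCA of Urocyon and Nyctereutes is the node subtending ((Zea,((Brassica,((Xenopus,Picea),Urocyon)),Anopheles)),((Fagus,(Enhydra,(Nyctereutes,Gasterosteus))),Saimiri)).
From Urocyon up to that node: 5 branches. From Nyctereutes up to the same node: 5 branches. Total: 5 + 5 = 10.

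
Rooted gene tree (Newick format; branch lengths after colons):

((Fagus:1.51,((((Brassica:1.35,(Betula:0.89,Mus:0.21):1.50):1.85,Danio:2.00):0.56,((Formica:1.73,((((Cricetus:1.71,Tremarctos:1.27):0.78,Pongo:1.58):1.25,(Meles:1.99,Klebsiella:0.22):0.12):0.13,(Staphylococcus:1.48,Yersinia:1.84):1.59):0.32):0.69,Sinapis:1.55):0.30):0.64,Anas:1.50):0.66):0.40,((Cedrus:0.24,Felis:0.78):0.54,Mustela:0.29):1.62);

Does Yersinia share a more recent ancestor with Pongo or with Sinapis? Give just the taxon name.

Pongo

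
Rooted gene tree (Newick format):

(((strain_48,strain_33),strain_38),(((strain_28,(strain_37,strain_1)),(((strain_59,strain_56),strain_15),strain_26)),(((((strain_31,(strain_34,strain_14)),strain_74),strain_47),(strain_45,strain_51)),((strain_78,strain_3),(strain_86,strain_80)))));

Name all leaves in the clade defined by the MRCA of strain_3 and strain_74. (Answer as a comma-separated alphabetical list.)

strain_14, strain_3, strain_31, strain_34, strain_45, strain_47, strain_51, strain_74, strain_78, strain_80, strain_86

Tracing strain_3: it sits inside (strain_78,strain_3).
Tracing strain_74: it sits inside ((strain_31,(strain_34,strain_14)),strain_74).
The smallest clade enclosing both is (((((strain_31,(strain_34,strain_14)),strain_74),strain_47),(strain_45,strain_51)),((strain_78,strain_3),(strain_86,strain_80))); the answer is its 11 terminal taxa in alphabetical order.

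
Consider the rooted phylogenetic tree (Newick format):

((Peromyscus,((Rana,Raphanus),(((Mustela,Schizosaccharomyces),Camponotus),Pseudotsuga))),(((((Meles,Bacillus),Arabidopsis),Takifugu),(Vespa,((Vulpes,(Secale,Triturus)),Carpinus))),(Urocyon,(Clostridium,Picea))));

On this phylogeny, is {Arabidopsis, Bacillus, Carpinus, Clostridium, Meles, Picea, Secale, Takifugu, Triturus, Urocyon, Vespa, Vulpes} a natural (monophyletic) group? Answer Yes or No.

Yes

The most recent common ancestor of these taxa subtends (((((Meles,Bacillus),Arabidopsis),Takifugu),(Vespa,((Vulpes,(Secale,Triturus)),Carpinus))),(Urocyon,(Clostridium,Picea))).
That clade has exactly 12 tips — every listed taxon and nothing else — so the group is monophyletic.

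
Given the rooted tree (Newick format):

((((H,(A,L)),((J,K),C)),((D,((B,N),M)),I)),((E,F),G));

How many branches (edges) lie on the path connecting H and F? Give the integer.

7

The MRCA of H and F is the root of the tree.
From H up to that node: 4 branches. From F up to the same node: 3 branches. Total: 4 + 3 = 7.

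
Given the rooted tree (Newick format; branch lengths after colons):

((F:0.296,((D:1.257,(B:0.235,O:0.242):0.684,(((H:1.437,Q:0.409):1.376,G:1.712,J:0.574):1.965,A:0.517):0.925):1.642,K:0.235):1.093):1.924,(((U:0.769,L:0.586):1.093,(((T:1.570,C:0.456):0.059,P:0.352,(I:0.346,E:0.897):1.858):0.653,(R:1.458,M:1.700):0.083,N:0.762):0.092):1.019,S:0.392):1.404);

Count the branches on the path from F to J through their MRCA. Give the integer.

The MRCA of F and J is the node subtending (F,((D,(B,O),(((H,Q),G,J),A)),K)).
From F up to that node: 1 branch. From J up to the same node: 5 branches. Total: 1 + 5 = 6.

6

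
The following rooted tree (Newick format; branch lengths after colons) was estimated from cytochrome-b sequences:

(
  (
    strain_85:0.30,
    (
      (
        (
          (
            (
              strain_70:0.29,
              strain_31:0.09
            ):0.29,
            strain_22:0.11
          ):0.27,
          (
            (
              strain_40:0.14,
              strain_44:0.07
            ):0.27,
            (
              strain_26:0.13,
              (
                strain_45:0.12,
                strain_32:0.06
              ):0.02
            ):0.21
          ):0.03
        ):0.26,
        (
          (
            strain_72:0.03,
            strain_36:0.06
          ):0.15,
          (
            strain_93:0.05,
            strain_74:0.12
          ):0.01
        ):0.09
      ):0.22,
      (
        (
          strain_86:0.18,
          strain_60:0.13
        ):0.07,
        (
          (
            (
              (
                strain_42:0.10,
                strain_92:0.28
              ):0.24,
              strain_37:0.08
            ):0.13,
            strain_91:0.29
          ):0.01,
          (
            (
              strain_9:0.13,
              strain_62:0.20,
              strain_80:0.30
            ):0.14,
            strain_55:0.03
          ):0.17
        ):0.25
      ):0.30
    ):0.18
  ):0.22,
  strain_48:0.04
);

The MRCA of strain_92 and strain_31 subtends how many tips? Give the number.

22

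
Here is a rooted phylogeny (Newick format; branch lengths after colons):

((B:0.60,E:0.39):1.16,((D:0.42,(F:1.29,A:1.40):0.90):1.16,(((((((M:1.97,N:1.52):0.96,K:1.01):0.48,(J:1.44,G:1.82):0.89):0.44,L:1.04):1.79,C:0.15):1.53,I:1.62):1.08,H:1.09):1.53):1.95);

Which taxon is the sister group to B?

B attaches to the tree at the node subtending (B,E).
The other lineage descending from that same node — the sister group — is the single tip E.

E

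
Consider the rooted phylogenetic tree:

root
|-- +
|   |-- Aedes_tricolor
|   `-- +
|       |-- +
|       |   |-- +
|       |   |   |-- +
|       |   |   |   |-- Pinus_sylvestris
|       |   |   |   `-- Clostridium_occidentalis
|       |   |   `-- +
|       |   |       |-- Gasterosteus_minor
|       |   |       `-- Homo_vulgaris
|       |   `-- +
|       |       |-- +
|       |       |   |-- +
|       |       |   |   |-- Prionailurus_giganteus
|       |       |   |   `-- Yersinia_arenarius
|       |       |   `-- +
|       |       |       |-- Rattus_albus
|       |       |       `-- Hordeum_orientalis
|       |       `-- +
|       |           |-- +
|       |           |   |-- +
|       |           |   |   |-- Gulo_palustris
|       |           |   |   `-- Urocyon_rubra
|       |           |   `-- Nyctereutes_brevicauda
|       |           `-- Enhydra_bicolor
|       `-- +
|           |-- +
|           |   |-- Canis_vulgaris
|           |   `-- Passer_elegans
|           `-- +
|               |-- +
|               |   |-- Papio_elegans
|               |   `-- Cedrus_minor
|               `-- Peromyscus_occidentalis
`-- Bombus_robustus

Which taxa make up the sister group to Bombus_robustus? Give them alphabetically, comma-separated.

Bombus_robustus attaches directly to the root of the tree.
The other lineage descending from that same node — the sister group — is (Aedes_tricolor,((((Pinus_sylvestris,Clostridium_occidentalis),(Gasterosteus_minor,Homo_vulgaris)),(((Prionailurus_giganteus,Yersinia_arenarius),(Rattus_albus,Hordeum_orientalis)),(((Gulo_palustris,Urocyon_rubra),Nyctereutes_brevicauda),Enhydra_bicolor))),((Canis_vulgaris,Passer_elegans),((Papio_elegans,Cedrus_minor),Peromyscus_occidentalis)))); its 18 tips in alphabetical order are the answer.

Aedes_tricolor, Canis_vulgaris, Cedrus_minor, Clostridium_occidentalis, Enhydra_bicolor, Gasterosteus_minor, Gulo_palustris, Homo_vulgaris, Hordeum_orientalis, Nyctereutes_brevicauda, Papio_elegans, Passer_elegans, Peromyscus_occidentalis, Pinus_sylvestris, Prionailurus_giganteus, Rattus_albus, Urocyon_rubra, Yersinia_arenarius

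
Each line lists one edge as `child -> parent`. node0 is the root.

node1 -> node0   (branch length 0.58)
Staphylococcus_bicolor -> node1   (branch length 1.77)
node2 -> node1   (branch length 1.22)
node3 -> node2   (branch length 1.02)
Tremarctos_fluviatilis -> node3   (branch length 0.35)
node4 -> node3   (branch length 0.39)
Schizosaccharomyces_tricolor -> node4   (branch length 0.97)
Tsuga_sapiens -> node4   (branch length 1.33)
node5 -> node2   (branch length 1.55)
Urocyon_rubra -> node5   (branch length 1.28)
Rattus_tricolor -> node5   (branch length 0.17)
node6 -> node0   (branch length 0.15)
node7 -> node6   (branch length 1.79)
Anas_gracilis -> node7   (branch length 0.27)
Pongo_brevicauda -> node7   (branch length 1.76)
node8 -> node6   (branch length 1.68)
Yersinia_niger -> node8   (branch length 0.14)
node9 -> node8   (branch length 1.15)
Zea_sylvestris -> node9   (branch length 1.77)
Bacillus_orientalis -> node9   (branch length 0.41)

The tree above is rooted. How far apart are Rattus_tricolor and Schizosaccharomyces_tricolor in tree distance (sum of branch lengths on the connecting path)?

The path runs Rattus_tricolor → … → MRCA → … → Schizosaccharomyces_tricolor; the MRCA is the node subtending ((Tremarctos_fluviatilis,(Schizosaccharomyces_tricolor,Tsuga_sapiens)),(Urocyon_rubra,Rattus_tricolor)).
Branch lengths along that path: 0.17 + 1.55 + 1.02 + 0.39 + 0.97 = 4.10.

4.10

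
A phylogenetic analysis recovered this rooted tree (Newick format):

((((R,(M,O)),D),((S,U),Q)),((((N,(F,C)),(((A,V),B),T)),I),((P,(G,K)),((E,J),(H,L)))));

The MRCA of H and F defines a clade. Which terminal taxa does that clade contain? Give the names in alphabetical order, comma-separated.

Tracing H: it sits inside (H,L).
Tracing F: it sits inside (F,C).
The smallest clade enclosing both is ((((N,(F,C)),(((A,V),B),T)),I),((P,(G,K)),((E,J),(H,L)))); the answer is its 15 terminal taxa in alphabetical order.

A, B, C, E, F, G, H, I, J, K, L, N, P, T, V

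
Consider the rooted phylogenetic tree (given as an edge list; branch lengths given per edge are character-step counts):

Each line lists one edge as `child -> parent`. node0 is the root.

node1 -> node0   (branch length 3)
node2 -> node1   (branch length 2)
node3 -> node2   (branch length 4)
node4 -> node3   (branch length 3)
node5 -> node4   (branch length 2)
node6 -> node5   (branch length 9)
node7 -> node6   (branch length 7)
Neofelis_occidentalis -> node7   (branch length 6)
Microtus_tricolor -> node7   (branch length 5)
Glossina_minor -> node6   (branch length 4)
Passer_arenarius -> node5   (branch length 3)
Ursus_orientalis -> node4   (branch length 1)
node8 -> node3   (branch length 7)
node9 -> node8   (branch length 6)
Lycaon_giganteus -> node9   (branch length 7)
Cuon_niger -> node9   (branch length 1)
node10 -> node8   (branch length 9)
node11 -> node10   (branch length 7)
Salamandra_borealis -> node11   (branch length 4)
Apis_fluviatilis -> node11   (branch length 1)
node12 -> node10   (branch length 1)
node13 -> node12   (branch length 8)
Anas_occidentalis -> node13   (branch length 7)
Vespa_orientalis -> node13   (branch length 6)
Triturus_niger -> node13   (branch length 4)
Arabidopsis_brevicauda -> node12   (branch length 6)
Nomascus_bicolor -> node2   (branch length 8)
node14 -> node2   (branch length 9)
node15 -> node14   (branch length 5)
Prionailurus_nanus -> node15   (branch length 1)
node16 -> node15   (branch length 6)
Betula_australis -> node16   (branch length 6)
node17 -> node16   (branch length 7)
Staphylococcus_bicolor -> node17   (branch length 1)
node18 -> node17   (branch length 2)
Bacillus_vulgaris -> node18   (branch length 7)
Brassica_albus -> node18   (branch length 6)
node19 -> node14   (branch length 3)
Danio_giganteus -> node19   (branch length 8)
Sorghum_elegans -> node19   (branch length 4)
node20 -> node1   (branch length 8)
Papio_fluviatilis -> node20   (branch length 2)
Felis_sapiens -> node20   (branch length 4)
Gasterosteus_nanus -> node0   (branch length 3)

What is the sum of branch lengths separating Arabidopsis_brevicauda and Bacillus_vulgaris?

63

The path runs Arabidopsis_brevicauda → … → MRCA → … → Bacillus_vulgaris; the MRCA is the node subtending ((((((Neofelis_occidentalis,Microtus_tricolor),Glossina_minor),Passer_arenarius),Ursus_orientalis),((Lycaon_giganteus,Cuon_niger),((Salamandra_borealis,Apis_fluviatilis),((Anas_occidentalis,Vespa_orientalis,Triturus_niger),Arabidopsis_brevicauda)))),Nomascus_bicolor,((Prionailurus_nanus,(Betula_australis,(Staphylococcus_bicolor,(Bacillus_vulgaris,Brassica_albus)))),(Danio_giganteus,Sorghum_elegans))).
Branch lengths along that path: 6 + 1 + 9 + 7 + 4 + 9 + 5 + 6 + 7 + 2 + 7 = 63.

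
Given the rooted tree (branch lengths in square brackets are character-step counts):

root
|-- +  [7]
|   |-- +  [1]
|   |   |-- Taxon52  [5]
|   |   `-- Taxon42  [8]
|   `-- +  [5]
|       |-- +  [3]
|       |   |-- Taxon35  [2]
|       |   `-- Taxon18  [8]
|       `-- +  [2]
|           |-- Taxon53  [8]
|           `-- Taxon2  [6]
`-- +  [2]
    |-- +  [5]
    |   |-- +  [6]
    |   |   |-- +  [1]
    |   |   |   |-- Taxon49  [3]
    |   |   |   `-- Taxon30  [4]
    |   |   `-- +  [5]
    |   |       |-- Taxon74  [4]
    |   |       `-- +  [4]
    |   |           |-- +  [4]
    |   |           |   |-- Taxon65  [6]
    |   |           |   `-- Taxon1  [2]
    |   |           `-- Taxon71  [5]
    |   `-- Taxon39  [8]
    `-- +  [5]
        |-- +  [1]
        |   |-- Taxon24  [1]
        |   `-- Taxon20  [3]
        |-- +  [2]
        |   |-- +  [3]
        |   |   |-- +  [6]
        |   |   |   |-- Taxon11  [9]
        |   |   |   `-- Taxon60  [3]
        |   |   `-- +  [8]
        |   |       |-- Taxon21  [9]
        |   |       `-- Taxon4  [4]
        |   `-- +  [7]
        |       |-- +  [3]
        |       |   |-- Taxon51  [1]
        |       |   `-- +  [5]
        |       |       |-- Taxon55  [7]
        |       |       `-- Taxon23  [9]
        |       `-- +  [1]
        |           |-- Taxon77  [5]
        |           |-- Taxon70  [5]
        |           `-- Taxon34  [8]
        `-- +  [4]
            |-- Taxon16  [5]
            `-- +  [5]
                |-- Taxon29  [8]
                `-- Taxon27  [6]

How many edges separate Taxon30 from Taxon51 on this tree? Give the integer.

9

The MRCA of Taxon30 and Taxon51 is the node subtending ((((Taxon49,Taxon30),(Taxon74,((Taxon65,Taxon1),Taxon71))),Taxon39),((Taxon24,Taxon20),(((Taxon11,Taxon60),(Taxon21,Taxon4)),((Taxon51,(Taxon55,Taxon23)),(Taxon77,Taxon70,Taxon34))),(Taxon16,(Taxon29,Taxon27)))).
From Taxon30 up to that node: 4 branches. From Taxon51 up to the same node: 5 branches. Total: 4 + 5 = 9.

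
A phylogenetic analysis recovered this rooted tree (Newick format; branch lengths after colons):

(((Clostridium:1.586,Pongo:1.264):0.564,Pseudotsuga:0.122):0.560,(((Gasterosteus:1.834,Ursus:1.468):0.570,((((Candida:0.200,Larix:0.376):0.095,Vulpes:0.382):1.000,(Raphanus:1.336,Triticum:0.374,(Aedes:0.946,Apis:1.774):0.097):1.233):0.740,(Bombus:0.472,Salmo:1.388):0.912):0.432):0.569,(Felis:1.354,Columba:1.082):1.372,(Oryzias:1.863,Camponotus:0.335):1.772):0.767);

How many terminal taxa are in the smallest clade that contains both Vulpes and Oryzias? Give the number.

The MRCA of Vulpes and Oryzias is the node subtending (((Gasterosteus,Ursus),((((Candida,Larix),Vulpes),(Raphanus,Triticum,(Aedes,Apis))),(Bombus,Salmo))),(Felis,Columba),(Oryzias,Camponotus)).
That clade contains 15 terminal taxa: Aedes, Apis, Bombus, Camponotus, Candida, Columba, Felis, Gasterosteus, Larix, Oryzias, Raphanus, Salmo, Triticum, Ursus, Vulpes.

15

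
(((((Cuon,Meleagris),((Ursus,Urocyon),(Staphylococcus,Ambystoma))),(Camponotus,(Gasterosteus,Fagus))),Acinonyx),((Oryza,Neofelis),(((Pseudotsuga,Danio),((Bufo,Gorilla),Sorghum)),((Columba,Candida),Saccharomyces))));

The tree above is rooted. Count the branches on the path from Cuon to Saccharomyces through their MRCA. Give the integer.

The MRCA of Cuon and Saccharomyces is the root of the tree.
From Cuon up to that node: 5 branches. From Saccharomyces up to the same node: 4 branches. Total: 5 + 4 = 9.

9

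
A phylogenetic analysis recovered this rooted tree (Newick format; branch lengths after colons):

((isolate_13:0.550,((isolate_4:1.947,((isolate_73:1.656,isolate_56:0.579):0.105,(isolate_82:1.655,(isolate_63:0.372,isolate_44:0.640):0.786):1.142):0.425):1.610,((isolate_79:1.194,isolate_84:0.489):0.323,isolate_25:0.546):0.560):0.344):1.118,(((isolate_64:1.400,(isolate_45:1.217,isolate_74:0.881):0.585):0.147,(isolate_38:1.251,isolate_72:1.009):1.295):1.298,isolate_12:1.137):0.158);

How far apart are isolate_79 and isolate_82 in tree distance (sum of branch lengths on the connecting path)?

The path runs isolate_79 → … → MRCA → … → isolate_82; the MRCA is the node subtending ((isolate_4,((isolate_73,isolate_56),(isolate_82,(isolate_63,isolate_44)))),((isolate_79,isolate_84),isolate_25)).
Branch lengths along that path: 1.194 + 0.323 + 0.560 + 1.610 + 0.425 + 1.142 + 1.655 = 6.909.

6.909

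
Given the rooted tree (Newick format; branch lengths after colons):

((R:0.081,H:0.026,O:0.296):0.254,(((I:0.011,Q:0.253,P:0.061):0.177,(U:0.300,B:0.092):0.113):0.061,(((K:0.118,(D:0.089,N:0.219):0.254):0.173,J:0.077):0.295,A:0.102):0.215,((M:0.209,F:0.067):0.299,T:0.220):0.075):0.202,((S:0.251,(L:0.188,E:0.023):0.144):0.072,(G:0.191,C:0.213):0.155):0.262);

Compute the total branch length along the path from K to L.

1.669

The path runs K → … → MRCA → … → L; the MRCA is the root of the tree.
Branch lengths along that path: 0.118 + 0.173 + 0.295 + 0.215 + 0.202 + 0.262 + 0.072 + 0.144 + 0.188 = 1.669.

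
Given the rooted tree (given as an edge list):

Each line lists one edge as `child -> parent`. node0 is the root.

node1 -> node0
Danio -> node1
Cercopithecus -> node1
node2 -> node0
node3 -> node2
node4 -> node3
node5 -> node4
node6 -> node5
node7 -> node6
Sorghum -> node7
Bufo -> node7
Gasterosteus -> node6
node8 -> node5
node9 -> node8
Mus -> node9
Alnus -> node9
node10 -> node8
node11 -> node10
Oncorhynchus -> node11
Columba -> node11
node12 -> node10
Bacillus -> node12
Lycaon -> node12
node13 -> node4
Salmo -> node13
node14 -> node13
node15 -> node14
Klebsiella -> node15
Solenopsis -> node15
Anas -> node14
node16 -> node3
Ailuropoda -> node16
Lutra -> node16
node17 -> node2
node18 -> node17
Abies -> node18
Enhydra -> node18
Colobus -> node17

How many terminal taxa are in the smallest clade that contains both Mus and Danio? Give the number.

The MRCA of Mus and Danio is the root, so the clade is the entire tree.
That clade contains 20 terminal taxa: Abies, Ailuropoda, Alnus, Anas, Bacillus, Bufo, Cercopithecus, Colobus, Columba, Danio, Enhydra, Gasterosteus, Klebsiella, Lutra, Lycaon, Mus, Oncorhynchus, Salmo, Solenopsis, Sorghum.

20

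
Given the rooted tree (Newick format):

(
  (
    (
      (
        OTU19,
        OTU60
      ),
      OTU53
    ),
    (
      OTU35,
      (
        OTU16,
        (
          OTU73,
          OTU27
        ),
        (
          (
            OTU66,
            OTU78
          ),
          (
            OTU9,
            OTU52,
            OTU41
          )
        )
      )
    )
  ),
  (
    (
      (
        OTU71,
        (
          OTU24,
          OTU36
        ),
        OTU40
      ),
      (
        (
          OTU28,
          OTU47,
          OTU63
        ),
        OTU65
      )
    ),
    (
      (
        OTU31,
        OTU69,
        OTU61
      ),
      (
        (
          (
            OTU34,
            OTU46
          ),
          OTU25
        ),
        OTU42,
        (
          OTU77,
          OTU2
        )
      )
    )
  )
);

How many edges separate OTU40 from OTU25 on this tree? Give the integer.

7

The MRCA of OTU40 and OTU25 is the node subtending (((OTU71,(OTU24,OTU36),OTU40),((OTU28,OTU47,OTU63),OTU65)),((OTU31,OTU69,OTU61),(((OTU34,OTU46),OTU25),OTU42,(OTU77,OTU2)))).
From OTU40 up to that node: 3 branches. From OTU25 up to the same node: 4 branches. Total: 3 + 4 = 7.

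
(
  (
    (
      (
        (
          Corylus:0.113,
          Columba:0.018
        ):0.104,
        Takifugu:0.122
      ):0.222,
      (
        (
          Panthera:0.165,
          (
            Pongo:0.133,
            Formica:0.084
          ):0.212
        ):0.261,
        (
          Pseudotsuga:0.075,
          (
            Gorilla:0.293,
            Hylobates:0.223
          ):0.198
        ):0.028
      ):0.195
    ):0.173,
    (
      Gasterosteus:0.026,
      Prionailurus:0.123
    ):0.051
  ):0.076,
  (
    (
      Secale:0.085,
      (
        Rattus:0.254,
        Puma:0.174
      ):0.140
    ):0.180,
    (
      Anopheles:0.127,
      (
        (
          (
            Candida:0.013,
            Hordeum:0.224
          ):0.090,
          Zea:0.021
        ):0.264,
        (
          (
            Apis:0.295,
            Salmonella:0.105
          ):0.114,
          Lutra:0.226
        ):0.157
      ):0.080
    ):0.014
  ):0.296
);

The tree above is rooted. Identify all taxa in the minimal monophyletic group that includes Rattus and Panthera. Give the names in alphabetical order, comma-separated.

Anopheles, Apis, Candida, Columba, Corylus, Formica, Gasterosteus, Gorilla, Hordeum, Hylobates, Lutra, Panthera, Pongo, Prionailurus, Pseudotsuga, Puma, Rattus, Salmonella, Secale, Takifugu, Zea

Tracing Rattus: it sits inside (Rattus,Puma).
Tracing Panthera: it sits inside (Panthera,(Pongo,Formica)).
The smallest clade enclosing both is the whole tree (their MRCA is the root), so the answer is all 21 tips in alphabetical order.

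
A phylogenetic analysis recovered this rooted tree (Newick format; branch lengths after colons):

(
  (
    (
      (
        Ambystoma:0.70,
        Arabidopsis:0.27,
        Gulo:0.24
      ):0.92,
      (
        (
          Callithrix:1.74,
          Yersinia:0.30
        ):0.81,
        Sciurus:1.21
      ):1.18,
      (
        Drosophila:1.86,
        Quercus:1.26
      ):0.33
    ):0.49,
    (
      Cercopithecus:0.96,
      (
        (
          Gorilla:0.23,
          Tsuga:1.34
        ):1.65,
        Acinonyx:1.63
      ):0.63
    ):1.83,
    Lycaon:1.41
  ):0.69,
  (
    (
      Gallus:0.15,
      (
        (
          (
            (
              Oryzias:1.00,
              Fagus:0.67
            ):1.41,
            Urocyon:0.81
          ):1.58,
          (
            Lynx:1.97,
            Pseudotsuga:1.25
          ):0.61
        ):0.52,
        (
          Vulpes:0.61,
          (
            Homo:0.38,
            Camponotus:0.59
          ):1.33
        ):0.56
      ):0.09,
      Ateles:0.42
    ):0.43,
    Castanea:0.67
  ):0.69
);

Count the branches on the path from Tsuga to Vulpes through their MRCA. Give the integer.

10

The MRCA of Tsuga and Vulpes is the root of the tree.
From Tsuga up to that node: 5 branches. From Vulpes up to the same node: 5 branches. Total: 5 + 5 = 10.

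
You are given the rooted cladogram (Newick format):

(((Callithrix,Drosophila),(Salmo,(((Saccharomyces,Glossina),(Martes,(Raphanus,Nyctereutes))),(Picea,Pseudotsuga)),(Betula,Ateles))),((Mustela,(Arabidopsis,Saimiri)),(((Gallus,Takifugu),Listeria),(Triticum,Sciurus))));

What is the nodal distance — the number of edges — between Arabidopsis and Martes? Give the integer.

10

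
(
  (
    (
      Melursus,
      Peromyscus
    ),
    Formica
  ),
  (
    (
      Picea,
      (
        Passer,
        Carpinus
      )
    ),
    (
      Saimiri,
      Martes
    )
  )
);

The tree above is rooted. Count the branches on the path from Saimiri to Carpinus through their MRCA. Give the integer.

The MRCA of Saimiri and Carpinus is the node subtending ((Picea,(Passer,Carpinus)),(Saimiri,Martes)).
From Saimiri up to that node: 2 branches. From Carpinus up to the same node: 3 branches. Total: 2 + 3 = 5.

5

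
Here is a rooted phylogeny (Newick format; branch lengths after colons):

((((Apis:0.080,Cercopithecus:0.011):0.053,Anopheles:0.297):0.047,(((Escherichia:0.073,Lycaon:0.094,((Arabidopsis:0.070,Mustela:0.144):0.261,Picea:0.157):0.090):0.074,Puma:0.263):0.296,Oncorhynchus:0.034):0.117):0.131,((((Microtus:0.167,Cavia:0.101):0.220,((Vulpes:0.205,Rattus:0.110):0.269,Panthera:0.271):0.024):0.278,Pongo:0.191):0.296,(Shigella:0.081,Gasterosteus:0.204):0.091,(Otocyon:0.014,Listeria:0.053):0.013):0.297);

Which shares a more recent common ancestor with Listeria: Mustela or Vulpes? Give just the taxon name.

Vulpes

The MRCA of Listeria and Vulpes subtends ((((Microtus,Cavia),((Vulpes,Rattus),Panthera)),Pongo),(Shigella,Gasterosteus),(Otocyon,Listeria)) (10 taxa).
The MRCA of Listeria and Mustela is the root, subtending the entire tree (20 taxa).
The first is nested inside the second, so Listeria shares a more recent common ancestor with Vulpes.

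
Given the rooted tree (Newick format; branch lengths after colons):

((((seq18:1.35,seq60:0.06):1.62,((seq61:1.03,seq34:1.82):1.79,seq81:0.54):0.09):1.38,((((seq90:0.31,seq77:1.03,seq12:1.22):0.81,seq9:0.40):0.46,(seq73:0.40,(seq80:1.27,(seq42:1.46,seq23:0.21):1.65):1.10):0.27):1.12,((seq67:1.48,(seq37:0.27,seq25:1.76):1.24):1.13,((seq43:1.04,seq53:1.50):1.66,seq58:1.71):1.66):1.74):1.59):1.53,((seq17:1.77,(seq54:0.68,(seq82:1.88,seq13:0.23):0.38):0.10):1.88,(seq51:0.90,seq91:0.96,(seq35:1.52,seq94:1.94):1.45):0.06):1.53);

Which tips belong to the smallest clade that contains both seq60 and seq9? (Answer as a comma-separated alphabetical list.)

Tracing seq60: it sits inside (seq18,seq60).
Tracing seq9: it sits inside ((seq90,seq77,seq12),seq9).
The smallest clade enclosing both is (((seq18,seq60),((seq61,seq34),seq81)),((((seq90,seq77,seq12),seq9),(seq73,(seq80,(seq42,seq23)))),((seq67,(seq37,seq25)),((seq43,seq53),seq58)))); the answer is its 19 terminal taxa in alphabetical order.

seq12, seq18, seq23, seq25, seq34, seq37, seq42, seq43, seq53, seq58, seq60, seq61, seq67, seq73, seq77, seq80, seq81, seq9, seq90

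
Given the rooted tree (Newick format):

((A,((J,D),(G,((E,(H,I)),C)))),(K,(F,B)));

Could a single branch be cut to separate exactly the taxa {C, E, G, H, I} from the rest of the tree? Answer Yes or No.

The most recent common ancestor of these taxa subtends (G,((E,(H,I)),C)).
That clade has exactly 5 tips — every listed taxon and nothing else — so the group is monophyletic.

Yes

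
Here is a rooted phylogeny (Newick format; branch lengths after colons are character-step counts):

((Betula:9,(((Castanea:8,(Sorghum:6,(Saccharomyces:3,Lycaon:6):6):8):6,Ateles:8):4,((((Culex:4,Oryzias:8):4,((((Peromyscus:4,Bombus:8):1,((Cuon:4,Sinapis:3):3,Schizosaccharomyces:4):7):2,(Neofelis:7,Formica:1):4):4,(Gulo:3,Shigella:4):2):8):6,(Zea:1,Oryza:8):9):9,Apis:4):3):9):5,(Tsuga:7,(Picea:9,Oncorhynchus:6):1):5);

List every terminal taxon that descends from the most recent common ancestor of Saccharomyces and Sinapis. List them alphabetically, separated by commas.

Tracing Saccharomyces: it sits inside (Saccharomyces,Lycaon).
Tracing Sinapis: it sits inside (Cuon,Sinapis).
The smallest clade enclosing both is (((Castanea,(Sorghum,(Saccharomyces,Lycaon))),Ateles),((((Culex,Oryzias),((((Peromyscus,Bombus),((Cuon,Sinapis),Schizosaccharomyces)),(Neofelis,Formica)),(Gulo,Shigella))),(Zea,Oryza)),Apis)); the answer is its 19 terminal taxa in alphabetical order.

Apis, Ateles, Bombus, Castanea, Culex, Cuon, Formica, Gulo, Lycaon, Neofelis, Oryza, Oryzias, Peromyscus, Saccharomyces, Schizosaccharomyces, Shigella, Sinapis, Sorghum, Zea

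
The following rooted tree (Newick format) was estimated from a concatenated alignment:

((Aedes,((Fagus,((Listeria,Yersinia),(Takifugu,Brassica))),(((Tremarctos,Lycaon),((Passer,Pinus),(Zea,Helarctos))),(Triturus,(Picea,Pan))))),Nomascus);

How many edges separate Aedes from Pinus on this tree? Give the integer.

7

The MRCA of Aedes and Pinus is the node subtending (Aedes,((Fagus,((Listeria,Yersinia),(Takifugu,Brassica))),(((Tremarctos,Lycaon),((Passer,Pinus),(Zea,Helarctos))),(Triturus,(Picea,Pan))))).
From Aedes up to that node: 1 branch. From Pinus up to the same node: 6 branches. Total: 1 + 6 = 7.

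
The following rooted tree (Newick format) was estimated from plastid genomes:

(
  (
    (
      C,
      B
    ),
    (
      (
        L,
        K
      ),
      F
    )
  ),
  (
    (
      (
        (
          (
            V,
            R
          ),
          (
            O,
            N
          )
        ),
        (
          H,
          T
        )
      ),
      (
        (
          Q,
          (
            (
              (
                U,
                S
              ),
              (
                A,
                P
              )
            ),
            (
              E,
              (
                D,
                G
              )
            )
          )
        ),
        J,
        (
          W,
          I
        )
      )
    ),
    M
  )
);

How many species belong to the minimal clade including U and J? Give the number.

11

The MRCA of U and J is the node subtending ((Q,(((U,S),(A,P)),(E,(D,G)))),J,(W,I)).
That clade contains 11 terminal taxa: A, D, E, G, I, J, P, Q, S, U, W.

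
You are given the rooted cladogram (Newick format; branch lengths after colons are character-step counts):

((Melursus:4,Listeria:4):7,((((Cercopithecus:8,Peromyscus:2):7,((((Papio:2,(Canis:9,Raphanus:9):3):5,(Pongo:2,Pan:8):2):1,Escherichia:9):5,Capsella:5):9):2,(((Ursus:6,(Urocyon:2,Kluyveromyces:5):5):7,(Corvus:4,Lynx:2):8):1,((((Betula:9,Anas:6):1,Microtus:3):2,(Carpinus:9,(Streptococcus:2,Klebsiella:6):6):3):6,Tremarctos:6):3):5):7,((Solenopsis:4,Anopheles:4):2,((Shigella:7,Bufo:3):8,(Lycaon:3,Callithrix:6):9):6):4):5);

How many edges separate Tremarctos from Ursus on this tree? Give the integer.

5

The MRCA of Tremarctos and Ursus is the node subtending (((Ursus,(Urocyon,Kluyveromyces)),(Corvus,Lynx)),((((Betula,Anas),Microtus),(Carpinus,(Streptococcus,Klebsiella))),Tremarctos)).
From Tremarctos up to that node: 2 branches. From Ursus up to the same node: 3 branches. Total: 2 + 3 = 5.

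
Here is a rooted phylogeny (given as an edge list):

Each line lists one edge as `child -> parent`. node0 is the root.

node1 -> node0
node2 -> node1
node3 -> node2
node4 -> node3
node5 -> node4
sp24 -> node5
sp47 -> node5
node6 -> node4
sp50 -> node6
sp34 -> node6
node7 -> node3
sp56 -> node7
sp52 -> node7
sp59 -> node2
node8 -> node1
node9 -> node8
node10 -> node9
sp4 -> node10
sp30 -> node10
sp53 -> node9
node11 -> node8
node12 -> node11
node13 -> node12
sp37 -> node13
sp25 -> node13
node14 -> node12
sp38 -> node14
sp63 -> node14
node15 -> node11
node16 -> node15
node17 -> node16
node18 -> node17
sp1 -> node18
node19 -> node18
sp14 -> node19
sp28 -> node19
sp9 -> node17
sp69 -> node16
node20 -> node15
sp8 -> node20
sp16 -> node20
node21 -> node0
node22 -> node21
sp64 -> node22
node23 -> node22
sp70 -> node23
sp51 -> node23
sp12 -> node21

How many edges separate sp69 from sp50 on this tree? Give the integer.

The MRCA of sp69 and sp50 is the node subtending (((((sp24,sp47),(sp50,sp34)),(sp56,sp52)),sp59),(((sp4,sp30),sp53),(((sp37,sp25),(sp38,sp63)),((((sp1,(sp14,sp28)),sp9),sp69),(sp8,sp16))))).
From sp69 up to that node: 5 branches. From sp50 up to the same node: 5 branches. Total: 5 + 5 = 10.

10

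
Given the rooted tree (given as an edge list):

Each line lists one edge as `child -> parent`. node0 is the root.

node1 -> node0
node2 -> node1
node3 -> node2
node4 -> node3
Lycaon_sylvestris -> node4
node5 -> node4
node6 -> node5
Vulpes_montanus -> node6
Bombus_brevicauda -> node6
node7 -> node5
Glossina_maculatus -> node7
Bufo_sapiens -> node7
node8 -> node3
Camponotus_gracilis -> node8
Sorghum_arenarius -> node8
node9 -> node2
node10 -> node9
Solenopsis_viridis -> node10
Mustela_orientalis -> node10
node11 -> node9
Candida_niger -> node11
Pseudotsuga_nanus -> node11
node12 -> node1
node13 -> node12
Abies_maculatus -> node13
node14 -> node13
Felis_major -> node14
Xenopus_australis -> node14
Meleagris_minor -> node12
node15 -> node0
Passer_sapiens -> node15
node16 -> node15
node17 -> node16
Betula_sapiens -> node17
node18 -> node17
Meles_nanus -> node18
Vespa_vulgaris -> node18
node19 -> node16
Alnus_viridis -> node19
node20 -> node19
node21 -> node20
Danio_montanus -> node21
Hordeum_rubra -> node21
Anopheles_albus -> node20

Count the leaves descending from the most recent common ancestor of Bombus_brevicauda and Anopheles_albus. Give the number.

23

The MRCA of Bombus_brevicauda and Anopheles_albus is the root, so the clade is the entire tree.
That clade contains 23 terminal taxa: Abies_maculatus, Alnus_viridis, Anopheles_albus, Betula_sapiens, Bombus_brevicauda, Bufo_sapiens, Camponotus_gracilis, Candida_niger, Danio_montanus, Felis_major, Glossina_maculatus, Hordeum_rubra, Lycaon_sylvestris, Meleagris_minor, Meles_nanus, Mustela_orientalis, Passer_sapiens, Pseudotsuga_nanus, Solenopsis_viridis, Sorghum_arenarius, Vespa_vulgaris, Vulpes_montanus, Xenopus_australis.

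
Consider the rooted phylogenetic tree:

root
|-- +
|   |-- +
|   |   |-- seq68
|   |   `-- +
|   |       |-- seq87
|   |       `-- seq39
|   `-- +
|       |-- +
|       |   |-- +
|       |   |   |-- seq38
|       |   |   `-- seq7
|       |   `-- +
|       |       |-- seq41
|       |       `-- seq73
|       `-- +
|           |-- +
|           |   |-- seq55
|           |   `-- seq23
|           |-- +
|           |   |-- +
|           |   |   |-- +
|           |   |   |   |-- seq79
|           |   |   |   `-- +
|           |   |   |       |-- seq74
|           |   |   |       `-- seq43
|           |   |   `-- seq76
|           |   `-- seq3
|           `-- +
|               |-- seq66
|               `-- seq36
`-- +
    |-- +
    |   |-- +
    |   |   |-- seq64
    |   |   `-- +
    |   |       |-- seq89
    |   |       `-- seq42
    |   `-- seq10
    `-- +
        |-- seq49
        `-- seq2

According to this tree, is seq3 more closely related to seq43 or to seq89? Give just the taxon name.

seq43

The MRCA of seq3 and seq43 subtends (((seq79,(seq74,seq43)),seq76),seq3) (5 taxa).
The MRCA of seq3 and seq89 is the root, subtending the entire tree (22 taxa).
The first is nested inside the second, so seq3 shares a more recent common ancestor with seq43.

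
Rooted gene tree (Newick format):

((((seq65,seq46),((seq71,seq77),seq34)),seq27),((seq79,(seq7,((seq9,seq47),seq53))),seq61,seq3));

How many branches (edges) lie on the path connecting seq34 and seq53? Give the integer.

9

The MRCA of seq34 and seq53 is the root of the tree.
From seq34 up to that node: 4 branches. From seq53 up to the same node: 5 branches. Total: 4 + 5 = 9.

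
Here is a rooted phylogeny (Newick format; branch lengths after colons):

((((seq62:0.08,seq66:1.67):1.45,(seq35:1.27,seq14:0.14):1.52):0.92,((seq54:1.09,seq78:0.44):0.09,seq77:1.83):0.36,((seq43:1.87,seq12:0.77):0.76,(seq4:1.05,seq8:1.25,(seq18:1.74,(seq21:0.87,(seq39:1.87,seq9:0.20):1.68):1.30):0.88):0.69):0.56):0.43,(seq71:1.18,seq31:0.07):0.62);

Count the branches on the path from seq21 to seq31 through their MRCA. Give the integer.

The MRCA of seq21 and seq31 is the root of the tree.
From seq21 up to that node: 6 branches. From seq31 up to the same node: 2 branches. Total: 6 + 2 = 8.

8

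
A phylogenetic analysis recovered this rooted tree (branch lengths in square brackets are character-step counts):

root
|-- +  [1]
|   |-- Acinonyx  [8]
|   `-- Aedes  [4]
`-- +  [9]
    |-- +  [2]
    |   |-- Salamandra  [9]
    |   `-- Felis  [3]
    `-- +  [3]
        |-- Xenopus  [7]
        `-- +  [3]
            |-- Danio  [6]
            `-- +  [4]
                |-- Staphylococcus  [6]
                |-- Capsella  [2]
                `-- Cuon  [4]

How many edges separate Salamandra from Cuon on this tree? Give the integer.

6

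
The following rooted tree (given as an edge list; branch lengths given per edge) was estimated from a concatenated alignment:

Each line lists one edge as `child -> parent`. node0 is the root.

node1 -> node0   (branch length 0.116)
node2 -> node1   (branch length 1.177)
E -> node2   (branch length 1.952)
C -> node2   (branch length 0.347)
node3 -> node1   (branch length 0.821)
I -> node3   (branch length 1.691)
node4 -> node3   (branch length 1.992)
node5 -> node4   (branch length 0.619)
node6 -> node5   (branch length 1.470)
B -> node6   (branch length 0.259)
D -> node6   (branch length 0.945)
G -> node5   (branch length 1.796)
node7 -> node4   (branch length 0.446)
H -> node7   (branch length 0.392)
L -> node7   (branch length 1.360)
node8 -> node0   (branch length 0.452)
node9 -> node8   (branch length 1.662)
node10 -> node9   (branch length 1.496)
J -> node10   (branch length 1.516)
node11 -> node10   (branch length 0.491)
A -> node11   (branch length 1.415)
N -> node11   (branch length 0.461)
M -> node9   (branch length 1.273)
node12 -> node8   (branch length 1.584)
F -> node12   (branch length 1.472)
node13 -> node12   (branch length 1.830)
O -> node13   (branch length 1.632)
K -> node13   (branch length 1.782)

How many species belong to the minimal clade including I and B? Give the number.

The MRCA of I and B is the node subtending (I,(((B,D),G),(H,L))).
That clade contains 6 terminal taxa: B, D, G, H, I, L.

6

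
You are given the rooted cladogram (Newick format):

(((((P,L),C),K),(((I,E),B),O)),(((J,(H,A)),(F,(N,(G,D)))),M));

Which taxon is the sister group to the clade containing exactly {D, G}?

The clade containing exactly {D, G} attaches to the tree at the node subtending (N,(G,D)).
The other lineage descending from that same node — the sister group — is the single tip N.

N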